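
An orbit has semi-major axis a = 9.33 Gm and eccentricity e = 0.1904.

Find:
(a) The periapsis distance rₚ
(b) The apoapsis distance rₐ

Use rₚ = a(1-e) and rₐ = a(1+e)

Convert to SI: a = 9.33 Gm = 9.33e+09 m.
(a) rₚ = a(1 − e) = 9.33e+09 · (1 − 0.1904) = 9.33e+09 · 0.8096 ≈ 7.554e+09 m = 7.554 Gm.
(b) rₐ = a(1 + e) = 9.33e+09 · (1 + 0.1904) = 9.33e+09 · 1.1904 ≈ 1.111e+10 m = 11.11 Gm.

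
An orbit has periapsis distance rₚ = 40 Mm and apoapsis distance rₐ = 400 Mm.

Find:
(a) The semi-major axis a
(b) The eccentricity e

Convert to SI: rₚ = 40 Mm = 4e+07 m; rₐ = 400 Mm = 4e+08 m.
(a) a = (rₚ + rₐ) / 2 = (4e+07 + 4e+08) / 2 ≈ 2.2e+08 m = 220 Mm.
(b) e = (rₐ − rₚ) / (rₐ + rₚ) = (4e+08 − 4e+07) / (4e+08 + 4e+07) ≈ 0.8182.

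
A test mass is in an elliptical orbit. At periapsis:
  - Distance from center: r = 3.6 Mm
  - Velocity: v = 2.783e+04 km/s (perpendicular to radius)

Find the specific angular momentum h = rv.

Convert to SI: r = 3.6 Mm = 3.6e+06 m; v = 2.783e+04 km/s = 2.783e+07 m/s.
With v perpendicular to r, h = r · v.
h = 3.6e+06 · 2.783e+07 m²/s ≈ 1.002e+14 m²/s.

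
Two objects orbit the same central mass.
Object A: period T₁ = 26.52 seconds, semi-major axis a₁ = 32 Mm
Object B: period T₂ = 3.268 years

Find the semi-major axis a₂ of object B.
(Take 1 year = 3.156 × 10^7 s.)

Convert to SI: a₁ = 32 Mm = 3.2e+07 m; T₂ = 3.268 years = 1.03138e+08 s.
Kepler's third law: (T₁/T₂)² = (a₁/a₂)³ ⇒ a₂ = a₁ · (T₂/T₁)^(2/3).
T₂/T₁ = 1.03138e+08 / 26.52 = 3.88907e+06.
a₂ = 3.2e+07 · (3.88907e+06)^(2/3) m ≈ 7.914e+11 m = 791.4 Gm.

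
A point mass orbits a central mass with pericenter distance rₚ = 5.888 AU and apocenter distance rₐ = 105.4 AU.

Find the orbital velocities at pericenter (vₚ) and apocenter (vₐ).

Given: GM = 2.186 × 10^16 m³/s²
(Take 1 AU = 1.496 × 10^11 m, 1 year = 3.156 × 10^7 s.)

Convert to SI: rₚ = 5.888 AU = 8.80845e+11 m; rₐ = 105.4 AU = 1.57678e+13 m.
Use the vis-viva equation v² = GM(2/r − 1/a) with a = (rₚ + rₐ)/2 = (8.80845e+11 + 1.57678e+13)/2 = 8.32434e+12 m.
vₚ = √(GM · (2/rₚ − 1/a)) = √(2.186e+16 · (2/8.80845e+11 − 1/8.32434e+12)) m/s ≈ 216.8 m/s = 0.04574 AU/year.
vₐ = √(GM · (2/rₐ − 1/a)) = √(2.186e+16 · (2/1.57678e+13 − 1/8.32434e+12)) m/s ≈ 12.11 m/s = 0.002555 AU/year.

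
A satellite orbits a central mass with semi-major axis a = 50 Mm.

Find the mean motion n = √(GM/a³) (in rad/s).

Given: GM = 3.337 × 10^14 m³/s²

Convert to SI: a = 50 Mm = 5e+07 m.
n = √(GM / a³).
n = √(3.337e+14 / (5e+07)³) rad/s ≈ 5.167e-05 rad/s.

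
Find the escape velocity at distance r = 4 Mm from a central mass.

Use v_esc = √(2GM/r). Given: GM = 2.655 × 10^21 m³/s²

Convert to SI: r = 4 Mm = 4e+06 m.
Escape velocity comes from setting total energy to zero: ½v² − GM/r = 0 ⇒ v_esc = √(2GM / r).
v_esc = √(2 · 2.655e+21 / 4e+06) m/s ≈ 3.643e+07 m/s = 3.643e+04 km/s.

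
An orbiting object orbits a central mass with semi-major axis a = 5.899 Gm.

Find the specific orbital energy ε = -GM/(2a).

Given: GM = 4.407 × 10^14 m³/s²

Convert to SI: a = 5.899 Gm = 5.899e+09 m.
ε = −GM / (2a).
ε = −4.407e+14 / (2 · 5.899e+09) J/kg ≈ -3.735e+04 J/kg = -37.35 kJ/kg.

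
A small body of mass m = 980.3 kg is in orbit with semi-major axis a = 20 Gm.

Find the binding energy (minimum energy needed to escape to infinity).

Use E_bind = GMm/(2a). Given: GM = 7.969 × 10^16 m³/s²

Convert to SI: a = 20 Gm = 2e+10 m.
Total orbital energy is E = −GMm/(2a); binding energy is E_bind = −E = GMm/(2a).
E_bind = 7.969e+16 · 980.3 / (2 · 2e+10) J ≈ 1.953e+09 J = 1.953 GJ.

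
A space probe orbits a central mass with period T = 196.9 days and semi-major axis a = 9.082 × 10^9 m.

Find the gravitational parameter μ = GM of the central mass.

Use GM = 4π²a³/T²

Convert to SI: T = 196.9 days = 1.70122e+07 s.
GM = 4π² · a³ / T².
GM = 4π² · (9.082e+09)³ / (1.70122e+07)² m³/s² ≈ 1.022e+17 m³/s² = 1.022 × 10^17 m³/s².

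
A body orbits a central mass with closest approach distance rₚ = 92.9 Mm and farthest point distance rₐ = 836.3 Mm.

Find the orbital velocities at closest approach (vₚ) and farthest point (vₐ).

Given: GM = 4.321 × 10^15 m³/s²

Convert to SI: rₚ = 92.9 Mm = 9.29e+07 m; rₐ = 836.3 Mm = 8.363e+08 m.
Use the vis-viva equation v² = GM(2/r − 1/a) with a = (rₚ + rₐ)/2 = (9.29e+07 + 8.363e+08)/2 = 4.646e+08 m.
vₚ = √(GM · (2/rₚ − 1/a)) = √(4.321e+15 · (2/9.29e+07 − 1/4.646e+08)) m/s ≈ 9150 m/s = 9.15 km/s.
vₐ = √(GM · (2/rₐ − 1/a)) = √(4.321e+15 · (2/8.363e+08 − 1/4.646e+08)) m/s ≈ 1016 m/s = 1.016 km/s.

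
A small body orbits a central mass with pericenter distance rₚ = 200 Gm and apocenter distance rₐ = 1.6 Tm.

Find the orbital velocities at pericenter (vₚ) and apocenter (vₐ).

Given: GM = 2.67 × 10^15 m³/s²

Convert to SI: rₚ = 200 Gm = 2e+11 m; rₐ = 1.6 Tm = 1.6e+12 m.
Use the vis-viva equation v² = GM(2/r − 1/a) with a = (rₚ + rₐ)/2 = (2e+11 + 1.6e+12)/2 = 9e+11 m.
vₚ = √(GM · (2/rₚ − 1/a)) = √(2.67e+15 · (2/2e+11 − 1/9e+11)) m/s ≈ 154.1 m/s = 154.1 m/s.
vₐ = √(GM · (2/rₐ − 1/a)) = √(2.67e+15 · (2/1.6e+12 − 1/9e+11)) m/s ≈ 19.26 m/s = 19.26 m/s.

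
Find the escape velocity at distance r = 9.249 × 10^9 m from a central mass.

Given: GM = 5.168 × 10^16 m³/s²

Escape velocity comes from setting total energy to zero: ½v² − GM/r = 0 ⇒ v_esc = √(2GM / r).
v_esc = √(2 · 5.168e+16 / 9.249e+09) m/s ≈ 3343 m/s = 3.343 km/s.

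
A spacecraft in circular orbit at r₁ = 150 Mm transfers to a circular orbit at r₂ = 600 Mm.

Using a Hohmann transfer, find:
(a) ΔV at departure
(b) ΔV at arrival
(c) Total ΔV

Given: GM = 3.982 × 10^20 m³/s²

Convert to SI: r₁ = 150 Mm = 1.5e+08 m; r₂ = 600 Mm = 6e+08 m.
Transfer semi-major axis: a_t = (r₁ + r₂)/2 = (1.5e+08 + 6e+08)/2 = 3.75e+08 m.
Circular speeds: v₁ = √(GM/r₁) = 1.62931e+06 m/s, v₂ = √(GM/r₂) = 814657 m/s.
Transfer speeds (vis-viva v² = GM(2/r − 1/a_t)): v₁ᵗ = 2.06094e+06 m/s, v₂ᵗ = 515235 m/s.
(a) ΔV₁ = |v₁ᵗ − v₁| ≈ 4.316e+05 m/s = 431.6 km/s.
(b) ΔV₂ = |v₂ − v₂ᵗ| ≈ 2.994e+05 m/s = 299.4 km/s.
(c) ΔV_total = ΔV₁ + ΔV₂ ≈ 7.31e+05 m/s = 731 km/s.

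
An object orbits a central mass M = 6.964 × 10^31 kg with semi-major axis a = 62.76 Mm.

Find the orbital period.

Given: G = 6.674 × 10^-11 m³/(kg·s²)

Convert to SI: a = 62.76 Mm = 6.276e+07 m.
GM = G · M = 6.674e-11 · 6.964e+31 = 4.64777e+21 m³/s².
Kepler's third law: T = 2π √(a³ / GM).
Substituting a = 6.276e+07 m and GM = 4.64777e+21 m³/s²:
T = 2π √((6.276e+07)³ / 4.64777e+21) s
T ≈ 45.82 s = 45.82 seconds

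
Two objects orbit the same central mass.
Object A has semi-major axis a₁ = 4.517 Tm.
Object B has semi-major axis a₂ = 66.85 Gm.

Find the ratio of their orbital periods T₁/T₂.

Convert to SI: a₁ = 4.517 Tm = 4.517e+12 m; a₂ = 66.85 Gm = 6.685e+10 m.
From Kepler's third law, (T₁/T₂)² = (a₁/a₂)³, so T₁/T₂ = (a₁/a₂)^(3/2).
a₁/a₂ = 4.517e+12 / 6.685e+10 = 67.5692.
T₁/T₂ = (67.5692)^(3/2) ≈ 555.4.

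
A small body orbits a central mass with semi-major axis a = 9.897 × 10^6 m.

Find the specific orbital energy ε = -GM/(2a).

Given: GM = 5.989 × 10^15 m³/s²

ε = −GM / (2a).
ε = −5.989e+15 / (2 · 9.897e+06) J/kg ≈ -3.026e+08 J/kg = -302.6 MJ/kg.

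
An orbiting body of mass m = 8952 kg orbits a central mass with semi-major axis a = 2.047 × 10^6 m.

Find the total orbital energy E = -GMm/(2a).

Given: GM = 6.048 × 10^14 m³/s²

E = −GMm / (2a).
E = −6.048e+14 · 8952 / (2 · 2.047e+06) J ≈ -1.322e+12 J = -1.322 TJ.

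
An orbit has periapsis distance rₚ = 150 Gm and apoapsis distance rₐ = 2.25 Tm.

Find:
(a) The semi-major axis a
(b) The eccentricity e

Convert to SI: rₚ = 150 Gm = 1.5e+11 m; rₐ = 2.25 Tm = 2.25e+12 m.
(a) a = (rₚ + rₐ) / 2 = (1.5e+11 + 2.25e+12) / 2 ≈ 1.2e+12 m = 1.2 Tm.
(b) e = (rₐ − rₚ) / (rₐ + rₚ) = (2.25e+12 − 1.5e+11) / (2.25e+12 + 1.5e+11) ≈ 0.875.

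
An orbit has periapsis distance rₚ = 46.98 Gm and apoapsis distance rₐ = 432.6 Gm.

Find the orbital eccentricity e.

Convert to SI: rₚ = 46.98 Gm = 4.698e+10 m; rₐ = 432.6 Gm = 4.326e+11 m.
e = (rₐ − rₚ) / (rₐ + rₚ).
e = (4.326e+11 − 4.698e+10) / (4.326e+11 + 4.698e+10) = 3.8562e+11 / 4.7958e+11 ≈ 0.8041.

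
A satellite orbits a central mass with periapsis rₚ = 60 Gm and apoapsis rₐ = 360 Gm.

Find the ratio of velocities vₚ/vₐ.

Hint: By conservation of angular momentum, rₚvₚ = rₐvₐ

Convert to SI: rₚ = 60 Gm = 6e+10 m; rₐ = 360 Gm = 3.6e+11 m.
Conservation of angular momentum gives rₚvₚ = rₐvₐ, so vₚ/vₐ = rₐ/rₚ.
vₚ/vₐ = 3.6e+11 / 6e+10 ≈ 6.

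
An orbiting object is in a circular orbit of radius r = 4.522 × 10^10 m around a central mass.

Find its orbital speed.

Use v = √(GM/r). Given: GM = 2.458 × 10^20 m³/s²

For a circular orbit, gravity supplies the centripetal force, so v = √(GM / r).
v = √(2.458e+20 / 4.522e+10) m/s ≈ 7.373e+04 m/s = 73.73 km/s.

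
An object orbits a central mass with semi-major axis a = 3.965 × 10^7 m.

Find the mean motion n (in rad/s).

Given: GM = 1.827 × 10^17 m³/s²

n = √(GM / a³).
n = √(1.827e+17 / (3.965e+07)³) rad/s ≈ 0.001712 rad/s.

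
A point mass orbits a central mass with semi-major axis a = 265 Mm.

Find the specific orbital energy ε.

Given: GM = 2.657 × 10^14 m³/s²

Convert to SI: a = 265 Mm = 2.65e+08 m.
ε = −GM / (2a).
ε = −2.657e+14 / (2 · 2.65e+08) J/kg ≈ -5.013e+05 J/kg = -501.3 kJ/kg.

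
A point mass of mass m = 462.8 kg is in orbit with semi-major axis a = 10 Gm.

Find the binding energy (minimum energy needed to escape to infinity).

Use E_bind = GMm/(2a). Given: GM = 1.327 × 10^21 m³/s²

Convert to SI: a = 10 Gm = 1e+10 m.
Total orbital energy is E = −GMm/(2a); binding energy is E_bind = −E = GMm/(2a).
E_bind = 1.327e+21 · 462.8 / (2 · 1e+10) J ≈ 3.071e+13 J = 30.71 TJ.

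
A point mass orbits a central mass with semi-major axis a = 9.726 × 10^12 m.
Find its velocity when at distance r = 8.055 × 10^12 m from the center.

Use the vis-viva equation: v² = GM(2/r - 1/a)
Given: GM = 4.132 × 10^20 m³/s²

Vis-viva: v = √(GM · (2/r − 1/a)).
2/r − 1/a = 2/8.055e+12 − 1/9.726e+12 = 1.45476e-13 m⁻¹.
v = √(4.132e+20 · 1.45476e-13) m/s ≈ 7753 m/s = 7.753 km/s.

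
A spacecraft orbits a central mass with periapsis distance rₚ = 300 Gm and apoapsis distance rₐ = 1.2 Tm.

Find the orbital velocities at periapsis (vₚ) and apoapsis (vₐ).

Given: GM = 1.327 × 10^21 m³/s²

Convert to SI: rₚ = 300 Gm = 3e+11 m; rₐ = 1.2 Tm = 1.2e+12 m.
Use the vis-viva equation v² = GM(2/r − 1/a) with a = (rₚ + rₐ)/2 = (3e+11 + 1.2e+12)/2 = 7.5e+11 m.
vₚ = √(GM · (2/rₚ − 1/a)) = √(1.327e+21 · (2/3e+11 − 1/7.5e+11)) m/s ≈ 8.413e+04 m/s = 84.13 km/s.
vₐ = √(GM · (2/rₐ − 1/a)) = √(1.327e+21 · (2/1.2e+12 − 1/7.5e+11)) m/s ≈ 2.103e+04 m/s = 21.03 km/s.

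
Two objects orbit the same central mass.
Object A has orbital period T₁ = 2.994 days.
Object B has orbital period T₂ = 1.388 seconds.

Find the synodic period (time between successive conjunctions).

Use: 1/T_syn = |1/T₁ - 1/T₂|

Convert to SI: T₁ = 2.994 days = 258682 s.
T_syn = |T₁ · T₂ / (T₁ − T₂)|.
T_syn = |258682 · 1.388 / (258682 − 1.388)| s ≈ 1.388 s = 1.388 seconds.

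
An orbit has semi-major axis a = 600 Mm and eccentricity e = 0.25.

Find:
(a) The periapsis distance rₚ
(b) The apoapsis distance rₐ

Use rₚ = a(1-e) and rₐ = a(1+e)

Convert to SI: a = 600 Mm = 6e+08 m.
(a) rₚ = a(1 − e) = 6e+08 · (1 − 0.25) = 6e+08 · 0.75 ≈ 4.5e+08 m = 450 Mm.
(b) rₐ = a(1 + e) = 6e+08 · (1 + 0.25) = 6e+08 · 1.25 ≈ 7.5e+08 m = 750 Mm.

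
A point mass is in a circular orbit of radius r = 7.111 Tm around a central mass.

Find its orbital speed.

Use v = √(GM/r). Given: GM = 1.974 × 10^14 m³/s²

Convert to SI: r = 7.111 Tm = 7.111e+12 m.
For a circular orbit, gravity supplies the centripetal force, so v = √(GM / r).
v = √(1.974e+14 / 7.111e+12) m/s ≈ 5.269 m/s = 5.269 m/s.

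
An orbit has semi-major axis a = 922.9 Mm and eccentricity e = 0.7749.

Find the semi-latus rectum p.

Convert to SI: a = 922.9 Mm = 9.229e+08 m.
p = a (1 − e²).
p = 9.229e+08 · (1 − (0.7749)²) = 9.229e+08 · 0.39953 ≈ 3.687e+08 m = 368.7 Mm.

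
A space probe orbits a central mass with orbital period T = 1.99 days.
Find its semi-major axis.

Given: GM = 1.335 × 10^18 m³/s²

Convert to SI: T = 1.99 days = 171936 s.
Invert Kepler's third law: a = (GM · T² / (4π²))^(1/3).
Substituting T = 171936 s and GM = 1.335e+18 m³/s²:
a = (1.335e+18 · (171936)² / (4π²))^(1/3) m
a ≈ 9.999e+08 m = 999.9 Mm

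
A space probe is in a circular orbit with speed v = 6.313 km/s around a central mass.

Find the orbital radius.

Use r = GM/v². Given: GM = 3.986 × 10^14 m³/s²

Convert to SI: v = 6.313 km/s = 6313 m/s.
For a circular orbit, v² = GM / r, so r = GM / v².
r = 3.986e+14 / (6313)² m ≈ 1e+07 m = 10 Mm.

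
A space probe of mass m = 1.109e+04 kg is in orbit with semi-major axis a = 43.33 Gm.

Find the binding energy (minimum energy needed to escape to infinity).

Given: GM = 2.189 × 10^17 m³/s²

Convert to SI: a = 43.33 Gm = 4.333e+10 m.
Total orbital energy is E = −GMm/(2a); binding energy is E_bind = −E = GMm/(2a).
E_bind = 2.189e+17 · 1.109e+04 / (2 · 4.333e+10) J ≈ 2.801e+10 J = 28.01 GJ.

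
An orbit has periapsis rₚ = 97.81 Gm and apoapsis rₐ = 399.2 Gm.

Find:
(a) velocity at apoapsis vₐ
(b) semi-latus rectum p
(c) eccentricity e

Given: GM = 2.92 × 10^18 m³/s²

Convert to SI: rₚ = 97.81 Gm = 9.781e+10 m; rₐ = 399.2 Gm = 3.992e+11 m.
(a) With a = (rₚ + rₐ)/2 = 2.48505e+11 m, vₐ = √(GM (2/rₐ − 1/a)) = √(2.92e+18 · (2/3.992e+11 − 1/2.48505e+11)) m/s ≈ 1697 m/s
(b) From a = (rₚ + rₐ)/2 = 2.48505e+11 m and e = (rₐ − rₚ)/(rₐ + rₚ) = 0.606406, p = a(1 − e²) = 2.48505e+11 · (1 − (0.606406)²) ≈ 1.571e+11 m
(c) e = (rₐ − rₚ)/(rₐ + rₚ) = (3.992e+11 − 9.781e+10)/(3.992e+11 + 9.781e+10) ≈ 0.6064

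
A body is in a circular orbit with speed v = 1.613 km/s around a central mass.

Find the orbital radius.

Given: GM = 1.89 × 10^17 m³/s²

Convert to SI: v = 1.613 km/s = 1613 m/s.
For a circular orbit, v² = GM / r, so r = GM / v².
r = 1.89e+17 / (1613)² m ≈ 7.264e+10 m = 72.64 Gm.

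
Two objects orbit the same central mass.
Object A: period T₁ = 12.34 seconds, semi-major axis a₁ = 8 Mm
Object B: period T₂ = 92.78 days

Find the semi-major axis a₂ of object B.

Convert to SI: a₁ = 8 Mm = 8e+06 m; T₂ = 92.78 days = 8.01619e+06 s.
Kepler's third law: (T₁/T₂)² = (a₁/a₂)³ ⇒ a₂ = a₁ · (T₂/T₁)^(2/3).
T₂/T₁ = 8.01619e+06 / 12.34 = 649610.
a₂ = 8e+06 · (649610)^(2/3) m ≈ 6.001e+10 m = 60.01 Gm.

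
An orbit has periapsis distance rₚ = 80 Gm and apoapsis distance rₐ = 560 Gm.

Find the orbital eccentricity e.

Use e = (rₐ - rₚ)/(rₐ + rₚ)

Convert to SI: rₚ = 80 Gm = 8e+10 m; rₐ = 560 Gm = 5.6e+11 m.
e = (rₐ − rₚ) / (rₐ + rₚ).
e = (5.6e+11 − 8e+10) / (5.6e+11 + 8e+10) = 4.8e+11 / 6.4e+11 ≈ 0.75.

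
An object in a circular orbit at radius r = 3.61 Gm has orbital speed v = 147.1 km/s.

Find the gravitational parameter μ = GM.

Convert to SI: r = 3.61 Gm = 3.61e+09 m; v = 147.1 km/s = 147100 m/s.
For a circular orbit v² = GM/r, so GM = v² · r.
GM = (147100)² · 3.61e+09 m³/s² ≈ 7.811e+19 m³/s² = 7.811 × 10^19 m³/s².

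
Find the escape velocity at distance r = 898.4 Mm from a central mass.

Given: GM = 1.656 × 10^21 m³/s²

Convert to SI: r = 898.4 Mm = 8.984e+08 m.
Escape velocity comes from setting total energy to zero: ½v² − GM/r = 0 ⇒ v_esc = √(2GM / r).
v_esc = √(2 · 1.656e+21 / 8.984e+08) m/s ≈ 1.92e+06 m/s = 1920 km/s.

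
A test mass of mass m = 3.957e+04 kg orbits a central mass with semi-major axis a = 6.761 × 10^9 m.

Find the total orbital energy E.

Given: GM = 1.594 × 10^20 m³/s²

E = −GMm / (2a).
E = −1.594e+20 · 3.957e+04 / (2 · 6.761e+09) J ≈ -4.665e+14 J = -466.5 TJ.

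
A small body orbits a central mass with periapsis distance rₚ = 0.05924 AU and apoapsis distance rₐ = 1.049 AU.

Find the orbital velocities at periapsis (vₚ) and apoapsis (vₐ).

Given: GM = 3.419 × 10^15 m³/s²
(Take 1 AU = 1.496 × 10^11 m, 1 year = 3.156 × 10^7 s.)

Convert to SI: rₚ = 0.05924 AU = 8.8623e+09 m; rₐ = 1.049 AU = 1.5693e+11 m.
Use the vis-viva equation v² = GM(2/r − 1/a) with a = (rₚ + rₐ)/2 = (8.8623e+09 + 1.5693e+11)/2 = 8.28964e+10 m.
vₚ = √(GM · (2/rₚ − 1/a)) = √(3.419e+15 · (2/8.8623e+09 − 1/8.28964e+10)) m/s ≈ 854.6 m/s = 0.1803 AU/year.
vₐ = √(GM · (2/rₐ − 1/a)) = √(3.419e+15 · (2/1.5693e+11 − 1/8.28964e+10)) m/s ≈ 48.26 m/s = 0.01018 AU/year.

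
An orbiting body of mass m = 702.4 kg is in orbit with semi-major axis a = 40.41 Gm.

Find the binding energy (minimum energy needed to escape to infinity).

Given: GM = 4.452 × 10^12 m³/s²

Convert to SI: a = 40.41 Gm = 4.041e+10 m.
Total orbital energy is E = −GMm/(2a); binding energy is E_bind = −E = GMm/(2a).
E_bind = 4.452e+12 · 702.4 / (2 · 4.041e+10) J ≈ 3.869e+04 J = 38.69 kJ.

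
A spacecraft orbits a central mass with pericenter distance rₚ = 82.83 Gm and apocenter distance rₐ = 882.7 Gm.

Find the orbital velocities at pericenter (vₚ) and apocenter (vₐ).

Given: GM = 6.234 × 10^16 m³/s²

Convert to SI: rₚ = 82.83 Gm = 8.283e+10 m; rₐ = 882.7 Gm = 8.827e+11 m.
Use the vis-viva equation v² = GM(2/r − 1/a) with a = (rₚ + rₐ)/2 = (8.283e+10 + 8.827e+11)/2 = 4.82765e+11 m.
vₚ = √(GM · (2/rₚ − 1/a)) = √(6.234e+16 · (2/8.283e+10 − 1/4.82765e+11)) m/s ≈ 1173 m/s = 1.173 km/s.
vₐ = √(GM · (2/rₐ − 1/a)) = √(6.234e+16 · (2/8.827e+11 − 1/4.82765e+11)) m/s ≈ 110.1 m/s = 110.1 m/s.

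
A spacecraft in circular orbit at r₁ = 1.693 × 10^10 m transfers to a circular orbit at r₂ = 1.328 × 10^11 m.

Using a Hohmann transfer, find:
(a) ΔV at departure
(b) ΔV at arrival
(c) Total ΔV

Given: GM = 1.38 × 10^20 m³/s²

Transfer semi-major axis: a_t = (r₁ + r₂)/2 = (1.693e+10 + 1.328e+11)/2 = 7.4865e+10 m.
Circular speeds: v₁ = √(GM/r₁) = 90284.1 m/s, v₂ = √(GM/r₂) = 32236 m/s.
Transfer speeds (vis-viva v² = GM(2/r − 1/a_t)): v₁ᵗ = 120246 m/s, v₂ᵗ = 15329.6 m/s.
(a) ΔV₁ = |v₁ᵗ − v₁| ≈ 2.996e+04 m/s = 29.96 km/s.
(b) ΔV₂ = |v₂ − v₂ᵗ| ≈ 1.691e+04 m/s = 16.91 km/s.
(c) ΔV_total = ΔV₁ + ΔV₂ ≈ 4.687e+04 m/s = 46.87 km/s.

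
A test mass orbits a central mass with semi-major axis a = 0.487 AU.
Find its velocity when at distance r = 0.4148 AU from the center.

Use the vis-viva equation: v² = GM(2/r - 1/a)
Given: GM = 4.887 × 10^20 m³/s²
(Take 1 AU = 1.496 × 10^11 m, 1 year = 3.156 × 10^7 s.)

Convert to SI: a = 0.487 AU = 7.28552e+10 m; r = 0.4148 AU = 6.20541e+10 m.
Vis-viva: v = √(GM · (2/r − 1/a)).
2/r − 1/a = 2/6.20541e+10 − 1/7.28552e+10 = 1.85041e-11 m⁻¹.
v = √(4.887e+20 · 1.85041e-11) m/s ≈ 9.509e+04 m/s = 20.06 AU/year.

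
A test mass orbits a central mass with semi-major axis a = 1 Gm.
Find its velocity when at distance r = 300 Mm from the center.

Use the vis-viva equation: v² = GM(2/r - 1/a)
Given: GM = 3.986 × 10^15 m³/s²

Convert to SI: a = 1 Gm = 1e+09 m; r = 300 Mm = 3e+08 m.
Vis-viva: v = √(GM · (2/r − 1/a)).
2/r − 1/a = 2/3e+08 − 1/1e+09 = 5.66667e-09 m⁻¹.
v = √(3.986e+15 · 5.66667e-09) m/s ≈ 4753 m/s = 4.753 km/s.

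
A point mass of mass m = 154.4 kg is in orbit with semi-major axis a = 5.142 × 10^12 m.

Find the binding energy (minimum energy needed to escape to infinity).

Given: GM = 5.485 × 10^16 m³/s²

Total orbital energy is E = −GMm/(2a); binding energy is E_bind = −E = GMm/(2a).
E_bind = 5.485e+16 · 154.4 / (2 · 5.142e+12) J ≈ 8.235e+05 J = 823.5 kJ.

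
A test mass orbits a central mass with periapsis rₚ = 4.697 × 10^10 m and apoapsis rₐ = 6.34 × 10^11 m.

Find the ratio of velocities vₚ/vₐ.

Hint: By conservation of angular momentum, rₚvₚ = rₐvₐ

Conservation of angular momentum gives rₚvₚ = rₐvₐ, so vₚ/vₐ = rₐ/rₚ.
vₚ/vₐ = 6.34e+11 / 4.697e+10 ≈ 13.5.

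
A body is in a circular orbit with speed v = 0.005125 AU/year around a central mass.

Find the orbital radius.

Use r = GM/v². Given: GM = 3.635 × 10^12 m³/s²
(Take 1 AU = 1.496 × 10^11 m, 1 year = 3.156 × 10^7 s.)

Convert to SI: v = 0.005125 AU/year = 24.2934 m/s.
For a circular orbit, v² = GM / r, so r = GM / v².
r = 3.635e+12 / (24.2934)² m ≈ 6.159e+09 m = 0.04117 AU.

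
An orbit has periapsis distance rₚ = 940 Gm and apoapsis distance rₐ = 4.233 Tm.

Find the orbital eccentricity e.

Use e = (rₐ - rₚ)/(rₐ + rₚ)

Convert to SI: rₚ = 940 Gm = 9.4e+11 m; rₐ = 4.233 Tm = 4.233e+12 m.
e = (rₐ − rₚ) / (rₐ + rₚ).
e = (4.233e+12 − 9.4e+11) / (4.233e+12 + 9.4e+11) = 3.293e+12 / 5.173e+12 ≈ 0.6366.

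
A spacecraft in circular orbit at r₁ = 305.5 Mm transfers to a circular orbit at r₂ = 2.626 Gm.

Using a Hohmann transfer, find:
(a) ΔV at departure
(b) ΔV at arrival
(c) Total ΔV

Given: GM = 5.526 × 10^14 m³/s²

Convert to SI: r₁ = 305.5 Mm = 3.055e+08 m; r₂ = 2.626 Gm = 2.626e+09 m.
Transfer semi-major axis: a_t = (r₁ + r₂)/2 = (3.055e+08 + 2.626e+09)/2 = 1.46575e+09 m.
Circular speeds: v₁ = √(GM/r₁) = 1344.93 m/s, v₂ = √(GM/r₂) = 458.731 m/s.
Transfer speeds (vis-viva v² = GM(2/r − 1/a_t)): v₁ᵗ = 1800.19 m/s, v₂ᵗ = 209.428 m/s.
(a) ΔV₁ = |v₁ᵗ − v₁| ≈ 455.3 m/s = 455.3 m/s.
(b) ΔV₂ = |v₂ − v₂ᵗ| ≈ 249.3 m/s = 249.3 m/s.
(c) ΔV_total = ΔV₁ + ΔV₂ ≈ 704.6 m/s = 704.6 m/s.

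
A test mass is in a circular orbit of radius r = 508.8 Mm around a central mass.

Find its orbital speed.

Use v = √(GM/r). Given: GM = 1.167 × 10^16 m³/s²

Convert to SI: r = 508.8 Mm = 5.088e+08 m.
For a circular orbit, gravity supplies the centripetal force, so v = √(GM / r).
v = √(1.167e+16 / 5.088e+08) m/s ≈ 4789 m/s = 4.789 km/s.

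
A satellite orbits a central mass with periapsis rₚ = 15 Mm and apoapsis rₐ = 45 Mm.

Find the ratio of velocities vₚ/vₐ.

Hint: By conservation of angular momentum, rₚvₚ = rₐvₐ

Convert to SI: rₚ = 15 Mm = 1.5e+07 m; rₐ = 45 Mm = 4.5e+07 m.
Conservation of angular momentum gives rₚvₚ = rₐvₐ, so vₚ/vₐ = rₐ/rₚ.
vₚ/vₐ = 4.5e+07 / 1.5e+07 ≈ 3.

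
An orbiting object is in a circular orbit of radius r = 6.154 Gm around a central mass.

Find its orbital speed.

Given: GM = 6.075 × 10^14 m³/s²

Convert to SI: r = 6.154 Gm = 6.154e+09 m.
For a circular orbit, gravity supplies the centripetal force, so v = √(GM / r).
v = √(6.075e+14 / 6.154e+09) m/s ≈ 314.2 m/s = 314.2 m/s.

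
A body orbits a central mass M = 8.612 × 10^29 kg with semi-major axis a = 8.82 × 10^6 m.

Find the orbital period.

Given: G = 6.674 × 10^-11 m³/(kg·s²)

GM = G · M = 6.674e-11 · 8.612e+29 = 5.74765e+19 m³/s².
Kepler's third law: T = 2π √(a³ / GM).
Substituting a = 8.82e+06 m and GM = 5.74765e+19 m³/s²:
T = 2π √((8.82e+06)³ / 5.74765e+19) s
T ≈ 21.71 s = 21.71 seconds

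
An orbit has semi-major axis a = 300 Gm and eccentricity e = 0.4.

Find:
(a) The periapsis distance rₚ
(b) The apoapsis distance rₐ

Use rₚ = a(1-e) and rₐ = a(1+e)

Convert to SI: a = 300 Gm = 3e+11 m.
(a) rₚ = a(1 − e) = 3e+11 · (1 − 0.4) = 3e+11 · 0.6 ≈ 1.8e+11 m = 180 Gm.
(b) rₐ = a(1 + e) = 3e+11 · (1 + 0.4) = 3e+11 · 1.4 ≈ 4.2e+11 m = 420 Gm.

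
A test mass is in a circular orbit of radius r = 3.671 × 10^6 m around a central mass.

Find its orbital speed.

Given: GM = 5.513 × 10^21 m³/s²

For a circular orbit, gravity supplies the centripetal force, so v = √(GM / r).
v = √(5.513e+21 / 3.671e+06) m/s ≈ 3.875e+07 m/s = 3.875e+04 km/s.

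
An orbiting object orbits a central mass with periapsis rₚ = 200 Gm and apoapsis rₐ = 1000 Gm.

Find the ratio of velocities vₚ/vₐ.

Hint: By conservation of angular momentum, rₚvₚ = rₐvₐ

Convert to SI: rₚ = 200 Gm = 2e+11 m; rₐ = 1000 Gm = 1e+12 m.
Conservation of angular momentum gives rₚvₚ = rₐvₐ, so vₚ/vₐ = rₐ/rₚ.
vₚ/vₐ = 1e+12 / 2e+11 ≈ 5.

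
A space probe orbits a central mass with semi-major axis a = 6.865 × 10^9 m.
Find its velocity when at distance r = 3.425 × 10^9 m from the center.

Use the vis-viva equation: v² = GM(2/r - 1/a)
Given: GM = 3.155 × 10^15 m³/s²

Vis-viva: v = √(GM · (2/r − 1/a)).
2/r − 1/a = 2/3.425e+09 − 1/6.865e+09 = 4.38275e-10 m⁻¹.
v = √(3.155e+15 · 4.38275e-10) m/s ≈ 1176 m/s = 1.176 km/s.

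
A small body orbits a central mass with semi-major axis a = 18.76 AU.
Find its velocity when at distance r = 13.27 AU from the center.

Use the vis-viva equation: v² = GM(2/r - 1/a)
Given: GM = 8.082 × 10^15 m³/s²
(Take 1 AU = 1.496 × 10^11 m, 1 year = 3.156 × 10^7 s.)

Convert to SI: a = 18.76 AU = 2.8065e+12 m; r = 13.27 AU = 1.98519e+12 m.
Vis-viva: v = √(GM · (2/r − 1/a)).
2/r − 1/a = 2/1.98519e+12 − 1/2.8065e+12 = 6.51143e-13 m⁻¹.
v = √(8.082e+15 · 6.51143e-13) m/s ≈ 72.54 m/s = 0.0153 AU/year.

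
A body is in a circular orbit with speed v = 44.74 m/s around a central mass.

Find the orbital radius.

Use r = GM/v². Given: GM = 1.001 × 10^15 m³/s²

For a circular orbit, v² = GM / r, so r = GM / v².
r = 1.001e+15 / (44.74)² m ≈ 5.001e+11 m = 500.1 Gm.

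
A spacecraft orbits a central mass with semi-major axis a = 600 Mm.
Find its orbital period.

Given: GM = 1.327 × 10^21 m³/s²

Convert to SI: a = 600 Mm = 6e+08 m.
Kepler's third law: T = 2π √(a³ / GM).
Substituting a = 6e+08 m and GM = 1.327e+21 m³/s²:
T = 2π √((6e+08)³ / 1.327e+21) s
T ≈ 2535 s = 42.25 minutes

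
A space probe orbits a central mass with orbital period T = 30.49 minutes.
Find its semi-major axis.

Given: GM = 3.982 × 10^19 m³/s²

Convert to SI: T = 30.49 minutes = 1829.4 s.
Invert Kepler's third law: a = (GM · T² / (4π²))^(1/3).
Substituting T = 1829.4 s and GM = 3.982e+19 m³/s²:
a = (3.982e+19 · (1829.4)² / (4π²))^(1/3) m
a ≈ 1.5e+08 m = 150 Mm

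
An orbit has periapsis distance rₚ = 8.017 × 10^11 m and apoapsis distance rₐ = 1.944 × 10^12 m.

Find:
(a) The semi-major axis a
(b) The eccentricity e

(a) a = (rₚ + rₐ) / 2 = (8.017e+11 + 1.944e+12) / 2 ≈ 1.373e+12 m = 1.373 × 10^12 m.
(b) e = (rₐ − rₚ) / (rₐ + rₚ) = (1.944e+12 − 8.017e+11) / (1.944e+12 + 8.017e+11) ≈ 0.416.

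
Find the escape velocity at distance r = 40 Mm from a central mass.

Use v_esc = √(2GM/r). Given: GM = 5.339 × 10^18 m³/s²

Convert to SI: r = 40 Mm = 4e+07 m.
Escape velocity comes from setting total energy to zero: ½v² − GM/r = 0 ⇒ v_esc = √(2GM / r).
v_esc = √(2 · 5.339e+18 / 4e+07) m/s ≈ 5.167e+05 m/s = 516.7 km/s.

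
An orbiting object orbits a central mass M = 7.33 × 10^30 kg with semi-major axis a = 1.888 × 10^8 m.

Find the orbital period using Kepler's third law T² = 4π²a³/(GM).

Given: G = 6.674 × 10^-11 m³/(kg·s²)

GM = G · M = 6.674e-11 · 7.33e+30 = 4.89204e+20 m³/s².
Kepler's third law: T = 2π √(a³ / GM).
Substituting a = 1.888e+08 m and GM = 4.89204e+20 m³/s²:
T = 2π √((1.888e+08)³ / 4.89204e+20) s
T ≈ 736.9 s = 12.28 minutes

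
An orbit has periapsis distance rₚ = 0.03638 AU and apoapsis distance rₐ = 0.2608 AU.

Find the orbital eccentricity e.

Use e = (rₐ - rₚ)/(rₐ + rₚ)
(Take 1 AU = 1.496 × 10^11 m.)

Convert to SI: rₚ = 0.03638 AU = 5.44245e+09 m; rₐ = 0.2608 AU = 3.90157e+10 m.
e = (rₐ − rₚ) / (rₐ + rₚ).
e = (3.90157e+10 − 5.44245e+09) / (3.90157e+10 + 5.44245e+09) = 3.35732e+10 / 4.44581e+10 ≈ 0.7552.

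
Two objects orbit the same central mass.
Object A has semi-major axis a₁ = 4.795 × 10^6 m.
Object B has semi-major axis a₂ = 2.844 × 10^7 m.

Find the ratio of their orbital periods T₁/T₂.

From Kepler's third law, (T₁/T₂)² = (a₁/a₂)³, so T₁/T₂ = (a₁/a₂)^(3/2).
a₁/a₂ = 4.795e+06 / 2.844e+07 = 0.168601.
T₁/T₂ = (0.168601)^(3/2) ≈ 0.06923.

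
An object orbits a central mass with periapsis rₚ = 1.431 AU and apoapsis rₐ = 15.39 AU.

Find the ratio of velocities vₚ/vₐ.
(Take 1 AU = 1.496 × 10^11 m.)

Convert to SI: rₚ = 1.431 AU = 2.14078e+11 m; rₐ = 15.39 AU = 2.30234e+12 m.
Conservation of angular momentum gives rₚvₚ = rₐvₐ, so vₚ/vₐ = rₐ/rₚ.
vₚ/vₐ = 2.30234e+12 / 2.14078e+11 ≈ 10.75.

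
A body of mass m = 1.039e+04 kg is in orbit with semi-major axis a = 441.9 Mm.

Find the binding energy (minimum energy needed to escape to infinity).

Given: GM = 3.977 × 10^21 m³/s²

Convert to SI: a = 441.9 Mm = 4.419e+08 m.
Total orbital energy is E = −GMm/(2a); binding energy is E_bind = −E = GMm/(2a).
E_bind = 3.977e+21 · 1.039e+04 / (2 · 4.419e+08) J ≈ 4.675e+16 J = 46.75 PJ.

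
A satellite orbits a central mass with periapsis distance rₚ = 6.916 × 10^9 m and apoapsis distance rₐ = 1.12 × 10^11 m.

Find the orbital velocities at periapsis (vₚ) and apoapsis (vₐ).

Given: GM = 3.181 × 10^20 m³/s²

Use the vis-viva equation v² = GM(2/r − 1/a) with a = (rₚ + rₐ)/2 = (6.916e+09 + 1.12e+11)/2 = 5.9458e+10 m.
vₚ = √(GM · (2/rₚ − 1/a)) = √(3.181e+20 · (2/6.916e+09 − 1/5.9458e+10)) m/s ≈ 2.943e+05 m/s = 294.3 km/s.
vₐ = √(GM · (2/rₐ − 1/a)) = √(3.181e+20 · (2/1.12e+11 − 1/5.9458e+10)) m/s ≈ 1.818e+04 m/s = 18.18 km/s.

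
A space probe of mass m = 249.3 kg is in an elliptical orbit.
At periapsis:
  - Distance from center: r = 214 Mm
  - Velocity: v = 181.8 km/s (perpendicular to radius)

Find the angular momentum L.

Convert to SI: r = 214 Mm = 2.14e+08 m; v = 181.8 km/s = 181800 m/s.
Since v is perpendicular to r, L = m · v · r.
L = 249.3 · 181800 · 2.14e+08 kg·m²/s ≈ 9.699e+15 kg·m²/s.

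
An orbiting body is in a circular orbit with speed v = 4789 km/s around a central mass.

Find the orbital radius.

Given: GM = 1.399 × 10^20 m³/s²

Convert to SI: v = 4789 km/s = 4.789e+06 m/s.
For a circular orbit, v² = GM / r, so r = GM / v².
r = 1.399e+20 / (4.789e+06)² m ≈ 6.1e+06 m = 6.1 Mm.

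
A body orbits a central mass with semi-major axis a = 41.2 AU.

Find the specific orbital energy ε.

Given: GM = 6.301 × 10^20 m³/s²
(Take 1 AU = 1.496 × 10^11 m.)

Convert to SI: a = 41.2 AU = 6.16352e+12 m.
ε = −GM / (2a).
ε = −6.301e+20 / (2 · 6.16352e+12) J/kg ≈ -5.112e+07 J/kg = -51.12 MJ/kg.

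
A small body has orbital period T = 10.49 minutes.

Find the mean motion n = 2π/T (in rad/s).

Convert to SI: T = 10.49 minutes = 629.4 s.
n = 2π / T.
n = 2π / 629.4 s ≈ 0.009983 rad/s.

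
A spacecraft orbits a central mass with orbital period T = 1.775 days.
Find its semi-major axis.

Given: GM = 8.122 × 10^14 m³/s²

Convert to SI: T = 1.775 days = 153360 s.
Invert Kepler's third law: a = (GM · T² / (4π²))^(1/3).
Substituting T = 153360 s and GM = 8.122e+14 m³/s²:
a = (8.122e+14 · (153360)² / (4π²))^(1/3) m
a ≈ 7.851e+07 m = 78.51 Mm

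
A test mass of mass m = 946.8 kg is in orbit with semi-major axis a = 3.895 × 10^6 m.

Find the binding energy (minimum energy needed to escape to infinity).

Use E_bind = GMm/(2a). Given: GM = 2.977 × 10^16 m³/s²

Total orbital energy is E = −GMm/(2a); binding energy is E_bind = −E = GMm/(2a).
E_bind = 2.977e+16 · 946.8 / (2 · 3.895e+06) J ≈ 3.618e+12 J = 3.618 TJ.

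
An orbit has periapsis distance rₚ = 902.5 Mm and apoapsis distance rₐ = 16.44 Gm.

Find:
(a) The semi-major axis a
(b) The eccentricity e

Convert to SI: rₚ = 902.5 Mm = 9.025e+08 m; rₐ = 16.44 Gm = 1.644e+10 m.
(a) a = (rₚ + rₐ) / 2 = (9.025e+08 + 1.644e+10) / 2 ≈ 8.671e+09 m = 8.671 Gm.
(b) e = (rₐ − rₚ) / (rₐ + rₚ) = (1.644e+10 − 9.025e+08) / (1.644e+10 + 9.025e+08) ≈ 0.8959.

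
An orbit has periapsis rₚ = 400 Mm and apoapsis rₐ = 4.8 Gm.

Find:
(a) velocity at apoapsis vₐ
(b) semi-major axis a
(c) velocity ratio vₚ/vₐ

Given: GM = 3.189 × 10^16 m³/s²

Convert to SI: rₚ = 400 Mm = 4e+08 m; rₐ = 4.8 Gm = 4.8e+09 m.
(a) With a = (rₚ + rₐ)/2 = 2.6e+09 m, vₐ = √(GM (2/rₐ − 1/a)) = √(3.189e+16 · (2/4.8e+09 − 1/2.6e+09)) m/s ≈ 1011 m/s
(b) a = (rₚ + rₐ)/2 = (4e+08 + 4.8e+09)/2 ≈ 2.6e+09 m
(c) Conservation of angular momentum (rₚvₚ = rₐvₐ) gives vₚ/vₐ = rₐ/rₚ = 4.8e+09/4e+08 ≈ 12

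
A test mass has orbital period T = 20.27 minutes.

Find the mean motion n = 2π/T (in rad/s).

Convert to SI: T = 20.27 minutes = 1216.2 s.
n = 2π / T.
n = 2π / 1216.2 s ≈ 0.005166 rad/s.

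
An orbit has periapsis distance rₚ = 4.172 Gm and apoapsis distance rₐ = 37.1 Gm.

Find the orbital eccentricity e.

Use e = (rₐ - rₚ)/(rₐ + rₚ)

Convert to SI: rₚ = 4.172 Gm = 4.172e+09 m; rₐ = 37.1 Gm = 3.71e+10 m.
e = (rₐ − rₚ) / (rₐ + rₚ).
e = (3.71e+10 − 4.172e+09) / (3.71e+10 + 4.172e+09) = 3.2928e+10 / 4.1272e+10 ≈ 0.7978.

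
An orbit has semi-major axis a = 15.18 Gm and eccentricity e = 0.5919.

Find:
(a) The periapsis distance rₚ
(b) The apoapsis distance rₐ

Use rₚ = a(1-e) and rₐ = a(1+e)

Convert to SI: a = 15.18 Gm = 1.518e+10 m.
(a) rₚ = a(1 − e) = 1.518e+10 · (1 − 0.5919) = 1.518e+10 · 0.4081 ≈ 6.195e+09 m = 6.195 Gm.
(b) rₐ = a(1 + e) = 1.518e+10 · (1 + 0.5919) = 1.518e+10 · 1.5919 ≈ 2.417e+10 m = 24.17 Gm.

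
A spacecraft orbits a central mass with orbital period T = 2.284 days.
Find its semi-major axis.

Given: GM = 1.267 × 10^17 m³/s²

Convert to SI: T = 2.284 days = 197338 s.
Invert Kepler's third law: a = (GM · T² / (4π²))^(1/3).
Substituting T = 197338 s and GM = 1.267e+17 m³/s²:
a = (1.267e+17 · (197338)² / (4π²))^(1/3) m
a ≈ 5e+08 m = 500 Mm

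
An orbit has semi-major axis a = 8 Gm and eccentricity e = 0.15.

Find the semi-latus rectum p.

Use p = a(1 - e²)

Convert to SI: a = 8 Gm = 8e+09 m.
p = a (1 − e²).
p = 8e+09 · (1 − (0.15)²) = 8e+09 · 0.9775 ≈ 7.82e+09 m = 7.82 Gm.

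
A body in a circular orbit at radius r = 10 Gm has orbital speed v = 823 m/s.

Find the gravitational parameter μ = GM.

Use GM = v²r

Convert to SI: r = 10 Gm = 1e+10 m.
For a circular orbit v² = GM/r, so GM = v² · r.
GM = (823)² · 1e+10 m³/s² ≈ 6.773e+15 m³/s² = 6.773 × 10^15 m³/s².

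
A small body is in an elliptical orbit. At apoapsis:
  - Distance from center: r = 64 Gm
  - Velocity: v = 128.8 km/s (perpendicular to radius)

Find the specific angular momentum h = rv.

Convert to SI: r = 64 Gm = 6.4e+10 m; v = 128.8 km/s = 128800 m/s.
With v perpendicular to r, h = r · v.
h = 6.4e+10 · 128800 m²/s ≈ 8.243e+15 m²/s.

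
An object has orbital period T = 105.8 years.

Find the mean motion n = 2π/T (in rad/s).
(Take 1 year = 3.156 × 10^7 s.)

Convert to SI: T = 105.8 years = 3.33905e+09 s.
n = 2π / T.
n = 2π / 3.33905e+09 s ≈ 1.882e-09 rad/s.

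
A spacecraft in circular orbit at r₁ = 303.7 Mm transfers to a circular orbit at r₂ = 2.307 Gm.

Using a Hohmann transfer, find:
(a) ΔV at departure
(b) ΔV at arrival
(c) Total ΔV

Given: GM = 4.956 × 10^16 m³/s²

Convert to SI: r₁ = 303.7 Mm = 3.037e+08 m; r₂ = 2.307 Gm = 2.307e+09 m.
Transfer semi-major axis: a_t = (r₁ + r₂)/2 = (3.037e+08 + 2.307e+09)/2 = 1.30535e+09 m.
Circular speeds: v₁ = √(GM/r₁) = 12774.5 m/s, v₂ = √(GM/r₂) = 4634.92 m/s.
Transfer speeds (vis-viva v² = GM(2/r − 1/a_t)): v₁ᵗ = 16982.6 m/s, v₂ᵗ = 2235.63 m/s.
(a) ΔV₁ = |v₁ᵗ − v₁| ≈ 4208 m/s = 4.208 km/s.
(b) ΔV₂ = |v₂ − v₂ᵗ| ≈ 2399 m/s = 2.399 km/s.
(c) ΔV_total = ΔV₁ + ΔV₂ ≈ 6607 m/s = 6.607 km/s.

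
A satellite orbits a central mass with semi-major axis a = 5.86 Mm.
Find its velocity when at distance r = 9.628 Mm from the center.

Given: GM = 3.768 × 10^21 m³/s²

Convert to SI: a = 5.86 Mm = 5.86e+06 m; r = 9.628 Mm = 9.628e+06 m.
Vis-viva: v = √(GM · (2/r − 1/a)).
2/r − 1/a = 2/9.628e+06 − 1/5.86e+06 = 3.7079e-08 m⁻¹.
v = √(3.768e+21 · 3.7079e-08) m/s ≈ 1.182e+07 m/s = 1.182e+04 km/s.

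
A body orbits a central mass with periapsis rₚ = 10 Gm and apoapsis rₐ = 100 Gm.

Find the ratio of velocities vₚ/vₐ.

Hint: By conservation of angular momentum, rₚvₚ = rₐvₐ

Convert to SI: rₚ = 10 Gm = 1e+10 m; rₐ = 100 Gm = 1e+11 m.
Conservation of angular momentum gives rₚvₚ = rₐvₐ, so vₚ/vₐ = rₐ/rₚ.
vₚ/vₐ = 1e+11 / 1e+10 ≈ 10.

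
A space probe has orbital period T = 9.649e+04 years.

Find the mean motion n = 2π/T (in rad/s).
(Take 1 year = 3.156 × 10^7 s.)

Convert to SI: T = 9.649e+04 years = 3.04522e+12 s.
n = 2π / T.
n = 2π / 3.04522e+12 s ≈ 2.063e-12 rad/s.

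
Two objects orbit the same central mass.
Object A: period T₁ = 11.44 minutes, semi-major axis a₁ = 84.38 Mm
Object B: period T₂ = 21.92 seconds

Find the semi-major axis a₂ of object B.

Convert to SI: T₁ = 11.44 minutes = 686.4 s; a₁ = 84.38 Mm = 8.438e+07 m.
Kepler's third law: (T₁/T₂)² = (a₁/a₂)³ ⇒ a₂ = a₁ · (T₂/T₁)^(2/3).
T₂/T₁ = 21.92 / 686.4 = 0.0319347.
a₂ = 8.438e+07 · (0.0319347)^(2/3) m ≈ 8.493e+06 m = 8.493 Mm.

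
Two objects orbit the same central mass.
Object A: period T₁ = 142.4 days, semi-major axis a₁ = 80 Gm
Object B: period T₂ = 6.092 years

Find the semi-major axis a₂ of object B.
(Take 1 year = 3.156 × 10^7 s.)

Convert to SI: T₁ = 142.4 days = 1.23034e+07 s; a₁ = 80 Gm = 8e+10 m; T₂ = 6.092 years = 1.92264e+08 s.
Kepler's third law: (T₁/T₂)² = (a₁/a₂)³ ⇒ a₂ = a₁ · (T₂/T₁)^(2/3).
T₂/T₁ = 1.92264e+08 / 1.23034e+07 = 15.6269.
a₂ = 8e+10 · (15.6269)^(2/3) m ≈ 5e+11 m = 500 Gm.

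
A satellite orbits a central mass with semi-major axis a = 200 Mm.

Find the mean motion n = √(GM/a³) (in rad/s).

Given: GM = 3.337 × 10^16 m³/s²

Convert to SI: a = 200 Mm = 2e+08 m.
n = √(GM / a³).
n = √(3.337e+16 / (2e+08)³) rad/s ≈ 6.459e-05 rad/s.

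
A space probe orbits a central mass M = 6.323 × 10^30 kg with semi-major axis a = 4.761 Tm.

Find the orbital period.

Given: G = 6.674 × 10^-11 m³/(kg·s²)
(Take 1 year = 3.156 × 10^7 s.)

Convert to SI: a = 4.761 Tm = 4.761e+12 m.
GM = G · M = 6.674e-11 · 6.323e+30 = 4.21997e+20 m³/s².
Kepler's third law: T = 2π √(a³ / GM).
Substituting a = 4.761e+12 m and GM = 4.21997e+20 m³/s²:
T = 2π √((4.761e+12)³ / 4.21997e+20) s
T ≈ 3.177e+09 s = 100.7 years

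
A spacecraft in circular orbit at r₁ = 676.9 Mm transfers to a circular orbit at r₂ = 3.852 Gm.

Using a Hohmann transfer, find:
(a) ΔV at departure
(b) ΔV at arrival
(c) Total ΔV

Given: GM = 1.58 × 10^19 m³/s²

Convert to SI: r₁ = 676.9 Mm = 6.769e+08 m; r₂ = 3.852 Gm = 3.852e+09 m.
Transfer semi-major axis: a_t = (r₁ + r₂)/2 = (6.769e+08 + 3.852e+09)/2 = 2.26445e+09 m.
Circular speeds: v₁ = √(GM/r₁) = 152780 m/s, v₂ = √(GM/r₂) = 64045 m/s.
Transfer speeds (vis-viva v² = GM(2/r − 1/a_t)): v₁ᵗ = 199264 m/s, v₂ᵗ = 35016 m/s.
(a) ΔV₁ = |v₁ᵗ − v₁| ≈ 4.648e+04 m/s = 46.48 km/s.
(b) ΔV₂ = |v₂ − v₂ᵗ| ≈ 2.903e+04 m/s = 29.03 km/s.
(c) ΔV_total = ΔV₁ + ΔV₂ ≈ 7.551e+04 m/s = 75.51 km/s.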